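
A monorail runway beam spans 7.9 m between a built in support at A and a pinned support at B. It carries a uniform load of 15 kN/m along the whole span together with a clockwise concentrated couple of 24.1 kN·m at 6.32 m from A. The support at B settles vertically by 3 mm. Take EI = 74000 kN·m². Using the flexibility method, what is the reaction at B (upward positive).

Release the roller at B. Primary structure: cantilever fixed at A.
Free-end deflection of the primary structure under the applied loading (downward +):
  UDL 15: wL⁴/(8EI) = 7303/EI
  clockwise couple 24.1 at a = 6.32: M₀a(2L − a)/(2EI) = 722/EI
  δ_0 = 8025/EI
Tip deflection under a unit load at B: L³/(3EI) = 164.3/EI.
With EI = 74000 kN·m²: δ_0 = 0.10845 m and δ_{BB} = 0.002221 m/kN.
Compatibility — the beam at B must follow the support down by 0.003 m: δ_0 − R_B·δ_{BB} = 0.003, so R_B = (0.10845 − 0.003)/0.002221 = 47.48 kN.

R_B = 47.48 kN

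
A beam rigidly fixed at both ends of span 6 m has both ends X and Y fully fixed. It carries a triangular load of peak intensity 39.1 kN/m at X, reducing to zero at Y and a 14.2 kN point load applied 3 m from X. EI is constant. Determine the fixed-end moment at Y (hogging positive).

Take the two fixed-end moments M_X, M_Y as redundants; the released structure is the simple span XY.
Simple-span end rotations at X and Y under the given loads:
  at X: triangular load, peak 39.1: w₀L³/(45EI) = 187.7/EI
  at Y: triangular load, peak 39.1: 7w₀L³/(360EI) = 164.2/EI
  at X: point load 14.2 at a = 3: Pab(L + b)/(6LEI) = 31.95/EI
  at Y: point load 14.2 at a = 3: Pab(L + a)/(6LEI) = 31.95/EI
  θ_X0 = 219.6/EI,  θ_Y0 = 196.2/EI
Flexibility coefficients: a unit moment at one end gives L/(3EI) there and L/(6EI) at the far end, so f₁₁ = f₂₂ = 2/EI and f₁₂ = f₂₁ = 1/EI.
Compatibility — zero rotation at each built-in end:
  2 M_X + 1 M_Y = 219.6
  1 M_X + 2 M_Y = 196.2
Solving the pair gives M_X = 81.03 kN·m and M_Y = 57.57 kN·m (hogging).

M_Y = 57.57 kN·m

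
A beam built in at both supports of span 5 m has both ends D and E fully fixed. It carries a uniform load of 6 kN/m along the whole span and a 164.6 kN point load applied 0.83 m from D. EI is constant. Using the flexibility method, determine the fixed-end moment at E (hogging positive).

Take the two fixed-end moments M_D, M_E as redundants; the released structure is the simple span DE.
On the primary (simply-supported) span, the end slopes from the loading are:
  at D: UDL 6: wL³/(24EI) = 31.25/EI
  at E: UDL 6: wL³/(24EI) = 31.25/EI
  at D: point load 164.6 at a = 0.83: Pab(L + b)/(6LEI) = 174.1/EI
  at E: point load 164.6 at a = 0.83: Pab(L + a)/(6LEI) = 110.7/EI
  θ_D0 = 205.4/EI,  θ_E0 = 142/EI
Flexibility coefficients: a unit moment at one end gives L/(3EI) there and L/(6EI) at the far end, so f₁₁ = f₂₂ = 1.667/EI and f₁₂ = f₂₁ = 0.8333/EI.
Compatibility — zero rotation at each built-in end:
  1.667 M_D + 0.8333 M_E = 205.4
  0.8333 M_D + 1.667 M_E = 142
Solving the pair gives M_D = 107.5 kN·m and M_E = 31.41 kN·m (hogging).

M_E = 31.41 kN·m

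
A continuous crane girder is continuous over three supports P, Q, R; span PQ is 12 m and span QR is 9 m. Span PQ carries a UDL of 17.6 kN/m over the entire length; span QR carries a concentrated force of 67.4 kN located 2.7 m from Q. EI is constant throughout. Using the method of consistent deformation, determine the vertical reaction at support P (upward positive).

Take M_Q as the redundant. Released structure: two simple spans PQ and QR with a hinge at Q.
End slopes at the hinge Q, treating each span as simply supported:
  span PQ: UDL 17.6: wL³/(24EI) = 1267/EI
  span QR: point load 67.4 at a = 2.7: Pab(L + b)/(6LEI) = 324.8/EI
  relative rotation θ_0 = (1267 + 324.8)/EI = 1592/EI
A unit hogging moment at Q produces rotation L₁/(3EI) + L₂/(3EI) = 7/EI.
Compatibility: M_Q·(L₁+L₂)/(3EI) = θ_0, giving M_Q = 227.4 kN·m (hogging).
Span PQ, ΣM about P with M_Q applied at Q: R_Q^{PQ}·12 = 1267 + 227.4, so R_Q^{PQ} = 124.6 kN and R_P = 211.2 − 124.6 = 86.65 kN.

R_P = 86.65 kN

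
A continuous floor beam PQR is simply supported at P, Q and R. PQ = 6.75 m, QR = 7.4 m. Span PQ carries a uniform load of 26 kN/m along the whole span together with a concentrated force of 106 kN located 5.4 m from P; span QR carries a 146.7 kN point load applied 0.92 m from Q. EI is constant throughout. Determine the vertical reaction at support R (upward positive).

R_R = -5.782 kN

Take M_Q as the redundant. Released structure: two simple spans PQ and QR with a hinge at Q.
Discontinuity in slope at Q on the released structure — sum the simple-span end rotations:
  span PQ: UDL 26: wL³/(24EI) = 333.2/EI
  span PQ: point load 106 at a = 5.4: Pab(L + a)/(6LEI) = 231.8/EI
  span QR: point load 146.7 at a = 0.92: Pab(L + b)/(6LEI) = 273.4/EI
  relative rotation θ_0 = (565 + 273.4)/EI = 838.4/EI
A unit hogging moment at Q produces rotation L₁/(3EI) + L₂/(3EI) = 4.717/EI.
Slope continuity at Q: θ_0 = M_Q·4.717/EI, so M_Q = 838.4/4.717 = 177.8 kN·m (hogging).
Span QR, ΣM about R: R_Q^{QR}·7.4 = 950.6 + 177.8, so R_Q^{QR} = 152.5 kN and R_R = 146.7 − 152.5 = -5.782 kN.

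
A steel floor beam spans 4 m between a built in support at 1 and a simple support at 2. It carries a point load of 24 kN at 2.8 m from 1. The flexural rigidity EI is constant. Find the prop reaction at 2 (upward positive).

Remove the prop at 2; the released (primary) structure is a cantilever built in at 1.
Primary-structure tip deflection at 2 by superposition:
  point load 24 at a = 2.8: Pa²(3L − a)/(6EI) = 288.5/EI
Flexibility coefficient — unit upward force at 2: δ_{22} = L³/(3EI) = 21.33/EI.
The prop prevents deflection at 2: R_2 = δ_0/δ_{22} = 288.5/21.33 = 13.52 kN.

R_2 = 13.52 kN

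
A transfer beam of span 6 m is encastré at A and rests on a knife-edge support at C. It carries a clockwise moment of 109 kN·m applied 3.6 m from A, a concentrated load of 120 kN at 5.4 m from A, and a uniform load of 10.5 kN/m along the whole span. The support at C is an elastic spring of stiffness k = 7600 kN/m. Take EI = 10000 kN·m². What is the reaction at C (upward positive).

R_C = 145.9 kN

Remove the prop at C; the released (primary) structure is a cantilever built in at A.
Primary-structure tip deflection at C by superposition:
  clockwise couple 109 at a = 3.6: M₀a(2L − a)/(2EI) = 1648/EI
  point load 120 at a = 5.4: Pa²(3L − a)/(6EI) = 7348/EI
  UDL 10.5: wL⁴/(8EI) = 1701/EI
  δ_0 = 10697/EI
Flexibility coefficient — unit upward force at C: δ_{CC} = L³/(3EI) = 72/EI.
With EI = 10000 kN·m²: δ_0 = 1.0697 m and δ_{CC} = 0.0072 m/kN.
Compatibility — the spring shortens by R_C/k under the reaction it provides: δ_0 − R_C·δ_{CC} = R_C/k. With 1/k = 0.000132 m/kN, R_C = δ_0 / (δ_{CC} + 1/k) = 1.0697 / (0.0072 + 0.000132) = 145.9 kN.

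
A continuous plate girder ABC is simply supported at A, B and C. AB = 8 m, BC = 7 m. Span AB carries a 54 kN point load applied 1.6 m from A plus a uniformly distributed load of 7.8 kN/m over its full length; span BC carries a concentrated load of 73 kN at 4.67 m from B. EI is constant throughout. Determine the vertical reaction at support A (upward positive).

R_A = 63.06 kN

Release continuity at B by inserting a hinge; the redundant is the internal moment M_B. The primary structure is two simply-supported spans AB and BC.
End slopes at the hinge B, treating each span as simply supported:
  span AB: point load 54 at a = 1.6: Pab(L + a)/(6LEI) = 110.6/EI
  span AB: UDL 7.8: wL³/(24EI) = 166.4/EI
  span BC: point load 73 at a = 4.67: Pab(L + b)/(6LEI) = 176.5/EI
  relative rotation θ_0 = (277 + 176.5)/EI = 453.4/EI
A unit hogging moment at B produces rotation L₁/(3EI) + L₂/(3EI) = 5/EI.
Compatibility: M_B·(L₁+L₂)/(3EI) = θ_0, giving M_B = 90.69 kN·m (hogging).
Span AB, ΣM about A with M_B applied at B: R_B^{AB}·8 = 336 + 90.69, so R_B^{AB} = 53.34 kN and R_A = 116.4 − 53.34 = 63.06 kN.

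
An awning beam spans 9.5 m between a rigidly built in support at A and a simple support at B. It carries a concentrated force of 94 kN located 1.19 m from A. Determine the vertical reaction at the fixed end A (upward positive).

Take the reaction at B as the redundant and release it; the primary structure is a cantilever fixed at A.
Free-end deflection of the primary structure under the applied loading (downward +):
  point load 94 at a = 1.19: Pa²(3L − a)/(6EI) = 605.9/EI
Flexibility coefficient — unit upward force at B: δ_{BB} = L³/(3EI) = 285.8/EI.
The prop prevents deflection at B: R_B = δ_0/δ_{BB} = 605.9/285.8 = 2.12 kN.
Vertical equilibrium: R_A = ΣP − R_B = 94 − 2.12 = 91.88 kN.

R_A = 91.88 kN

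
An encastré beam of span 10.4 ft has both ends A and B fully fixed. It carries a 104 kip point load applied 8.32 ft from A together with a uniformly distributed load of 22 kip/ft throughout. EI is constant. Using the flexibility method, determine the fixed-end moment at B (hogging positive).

Release both end moments; the primary structure is a simply-supported span AB with redundants M_A and M_B.
On the primary (simply-supported) span, the end slopes from the loading are:
  at A: point load 104 at a = 8.32: Pab(L + b)/(6LEI) = 360/EI
  at B: point load 104 at a = 8.32: Pab(L + a)/(6LEI) = 539.9/EI
  at A: UDL 22: wL³/(24EI) = 1031/EI
  at B: UDL 22: wL³/(24EI) = 1031/EI
  θ_A0 = 1391/EI,  θ_B0 = 1571/EI
Flexibility coefficients: a unit moment at one end gives L/(3EI) there and L/(6EI) at the far end, so f₁₁ = f₂₂ = 3.467/EI and f₁₂ = f₂₁ = 1.733/EI.
Compatibility — zero rotation at each built-in end:
  3.467 M_A + 1.733 M_B = 1391
  1.733 M_A + 3.467 M_B = 1571
Solving the pair gives M_A = 232.9 kip·ft and M_B = 336.7 kip·ft (hogging).

M_B = 336.7 kip·ft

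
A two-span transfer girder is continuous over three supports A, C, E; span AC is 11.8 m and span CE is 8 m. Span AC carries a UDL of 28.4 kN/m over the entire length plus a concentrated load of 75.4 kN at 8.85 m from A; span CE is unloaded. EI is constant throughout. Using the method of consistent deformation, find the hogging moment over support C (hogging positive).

M_C = 381.6 kN·m

Release continuity at C by inserting a hinge; the redundant is the internal moment M_C. The primary structure is two simply-supported spans AC and CE.
Rotations at C on the released spans (each span's end-slope, ×1/EI):
  span AC: UDL 28.4: wL³/(24EI) = 1944/EI
  span AC: point load 75.4 at a = 8.85: Pab(L + a)/(6LEI) = 574.1/EI
  relative rotation θ_0 = (2518 + 0)/EI = 2518/EI
A unit hogging moment at C produces rotation L₁/(3EI) + L₂/(3EI) = 6.6/EI.
Slope continuity at C: θ_0 = M_C·6.6/EI, so M_C = 2518/6.6 = 381.6 kN·m (hogging).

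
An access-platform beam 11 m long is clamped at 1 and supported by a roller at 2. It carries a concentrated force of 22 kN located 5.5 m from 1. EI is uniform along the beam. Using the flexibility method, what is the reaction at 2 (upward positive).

Choose R_2 as the redundant. The primary structure is the cantilever fixed at 1.
Free-end deflection of the primary structure under the applied loading (downward +):
  point load 22 at a = 5.5: Pa²(3L − a)/(6EI) = 3050/EI
Tip deflection under a unit load at 2: L³/(3EI) = 443.7/EI.
Compatibility at 2: δ_0 − R_2·δ_{22} = 0, so R_2 = 3050/443.7 = 6.875 kN.

R_2 = 6.875 kN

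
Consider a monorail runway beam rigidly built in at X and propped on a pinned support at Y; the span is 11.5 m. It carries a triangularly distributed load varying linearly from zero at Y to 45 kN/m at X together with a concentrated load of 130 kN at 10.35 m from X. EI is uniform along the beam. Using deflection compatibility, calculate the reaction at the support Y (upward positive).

R_Y = 162.3 kN

Remove the prop at Y; the released (primary) structure is a cantilever built in at X.
Free-end deflection of the primary structure under the applied loading (downward +):
  triangular load, peak 45 at the fixed end: w₀L⁴/(30EI) = 26235/EI
  point load 130 at a = 10.35: Pa²(3L − a)/(6EI) = 56052/EI
  δ_0 = 82287/EI
Tip deflection under a unit load at Y: L³/(3EI) = 507/EI.
Compatibility at Y: δ_0 − R_Y·δ_{YY} = 0, so R_Y = 82287/507 = 162.3 kN.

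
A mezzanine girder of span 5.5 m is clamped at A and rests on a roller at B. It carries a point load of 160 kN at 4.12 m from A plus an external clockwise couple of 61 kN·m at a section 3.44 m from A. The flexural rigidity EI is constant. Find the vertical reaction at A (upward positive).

R_A = 44.65 kN

Release the roller at B. Primary structure: cantilever fixed at A.
Free-end deflection of the primary structure under the applied loading (downward +):
  point load 160 at a = 4.12: Pa²(3L − a)/(6EI) = 5604/EI
  clockwise couple 61 at a = 3.44: M₀a(2L − a)/(2EI) = 793.2/EI
  δ_0 = 6397/EI
Flexibility coefficient — unit upward force at B: δ_{BB} = L³/(3EI) = 55.46/EI.
The prop prevents deflection at B: R_B = δ_0/δ_{BB} = 6397/55.46 = 115.3 kN.
Vertical equilibrium: R_A = ΣP − R_B = 160 − 115.3 = 44.65 kN.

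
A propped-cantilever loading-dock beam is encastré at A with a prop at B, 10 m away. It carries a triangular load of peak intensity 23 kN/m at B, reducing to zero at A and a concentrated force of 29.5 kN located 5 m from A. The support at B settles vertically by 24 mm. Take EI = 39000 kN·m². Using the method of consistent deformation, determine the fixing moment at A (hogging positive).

Choose R_B as the redundant. The primary structure is the cantilever fixed at A.
Free-end deflection of the primary structure under the applied loading (downward +):
  triangular load, peak 23 at the free end: 11w₀L⁴/(120EI) = 21083/EI
  point load 29.5 at a = 5: Pa²(3L − a)/(6EI) = 3073/EI
  δ_0 = 24156/EI
Tip deflection under a unit load at B: L³/(3EI) = 333.3/EI.
With EI = 39000 kN·m²: δ_0 = 0.61939 m and δ_{BB} = 0.008547 m/kN.
Compatibility — the beam at B must follow the support down by 0.024 m: δ_0 − R_B·δ_{BB} = 0.024, so R_B = (0.61939 − 0.024)/0.008547 = 69.66 kN.
Moment equilibrium about A: M_A = Σ(load moments about A) − R_B·L = 914.2 − 69.66×10 = 217.6 kN·m.

M_A = 217.6 kN·m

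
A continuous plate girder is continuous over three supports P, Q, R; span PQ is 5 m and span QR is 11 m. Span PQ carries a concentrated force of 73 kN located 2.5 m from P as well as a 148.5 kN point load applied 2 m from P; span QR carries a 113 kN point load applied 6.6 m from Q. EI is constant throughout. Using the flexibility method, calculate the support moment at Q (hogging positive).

Release continuity at Q by inserting a hinge; the redundant is the internal moment M_Q. The primary structure is two simply-supported spans PQ and QR.
Discontinuity in slope at Q on the released structure — sum the simple-span end rotations:
  span PQ: point load 73 at a = 2.5: Pab(L + a)/(6LEI) = 114.1/EI
  span PQ: point load 148.5 at a = 2: Pab(L + a)/(6LEI) = 207.9/EI
  span QR: point load 113 at a = 6.6: Pab(L + b)/(6LEI) = 765.7/EI
  relative rotation θ_0 = (322 + 765.7)/EI = 1088/EI
A unit hogging moment at Q produces rotation L₁/(3EI) + L₂/(3EI) = 5.333/EI.
Compatibility: M_Q·(L₁+L₂)/(3EI) = θ_0, giving M_Q = 203.9 kN·m (hogging).

M_Q = 203.9 kN·m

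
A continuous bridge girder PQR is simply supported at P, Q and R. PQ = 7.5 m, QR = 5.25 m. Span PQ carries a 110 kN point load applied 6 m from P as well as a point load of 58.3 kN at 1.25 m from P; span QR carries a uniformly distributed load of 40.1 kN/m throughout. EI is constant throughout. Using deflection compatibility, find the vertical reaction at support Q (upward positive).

Release continuity at Q by inserting a hinge; the redundant is the internal moment M_Q. The primary structure is two simply-supported spans PQ and QR.
Discontinuity in slope at Q on the released structure — sum the simple-span end rotations:
  span PQ: point load 110 at a = 6: Pab(L + a)/(6LEI) = 297/EI
  span PQ: point load 58.3 at a = 1.25: Pab(L + a)/(6LEI) = 88.56/EI
  span QR: UDL 40.1: wL³/(24EI) = 241.8/EI
  relative rotation θ_0 = (385.6 + 241.8)/EI = 627.3/EI
A unit hogging moment at Q produces rotation L₁/(3EI) + L₂/(3EI) = 4.25/EI.
Slope continuity at Q: θ_0 = M_Q·4.25/EI, so M_Q = 627.3/4.25 = 147.6 kN·m (hogging).
Span PQ, ΣM about P with M_Q applied at Q: R_Q^{PQ}·7.5 = 732.9 + 147.6, so R_Q^{PQ} = 117.4 kN and R_P = 168.3 − 117.4 = 50.9 kN.
Span QR, ΣM about R: R_Q^{QR}·5.25 = 552.6 + 147.6, so R_Q^{QR} = 133.4 kN and R_R = 210.5 − 133.4 = 77.15 kN.
R_Q = 117.4 + 133.4 = 250.8 kN.

R_Q = 250.8 kN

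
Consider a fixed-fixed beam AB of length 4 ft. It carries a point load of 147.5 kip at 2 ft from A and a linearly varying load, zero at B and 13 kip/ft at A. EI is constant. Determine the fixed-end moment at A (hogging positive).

Take the two fixed-end moments M_A, M_B as redundants; the released structure is the simple span AB.
On the primary (simply-supported) span, the end slopes from the loading are:
  at A: point load 147.5 at a = 2: Pab(L + b)/(6LEI) = 147.5/EI
  at B: point load 147.5 at a = 2: Pab(L + a)/(6LEI) = 147.5/EI
  at A: triangular load, peak 13: w₀L³/(45EI) = 18.49/EI
  at B: triangular load, peak 13: 7w₀L³/(360EI) = 16.18/EI
  θ_A0 = 166/EI,  θ_B0 = 163.7/EI
Flexibility coefficients: a unit moment at one end gives L/(3EI) there and L/(6EI) at the far end, so f₁₁ = f₂₂ = 1.333/EI and f₁₂ = f₂₁ = 0.6667/EI.
Compatibility — zero rotation at each built-in end:
  1.333 M_A + 0.6667 M_B = 166
  0.6667 M_A + 1.333 M_B = 163.7
Solving the pair gives M_A = 84.15 kip·ft and M_B = 80.68 kip·ft (hogging).

M_A = 84.15 kip·ft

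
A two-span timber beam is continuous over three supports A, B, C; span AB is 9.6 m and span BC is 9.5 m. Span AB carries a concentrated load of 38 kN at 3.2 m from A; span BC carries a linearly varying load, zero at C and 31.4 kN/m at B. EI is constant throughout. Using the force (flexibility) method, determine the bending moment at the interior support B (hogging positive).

M_B = 121.1 kN·m

Insert a hinge at B; M_B is the redundant, and each span becomes simply supported.
Discontinuity in slope at B on the released structure — sum the simple-span end rotations:
  span AB: point load 38 at a = 3.2: Pab(L + a)/(6LEI) = 172.9/EI
  span BC: triangular load, peak 31.4: w₀L³/(45EI) = 598.3/EI
  relative rotation θ_0 = (172.9 + 598.3)/EI = 771.2/EI
A unit hogging moment at B produces rotation L₁/(3EI) + L₂/(3EI) = 6.367/EI.
Slope continuity at B: θ_0 = M_B·6.367/EI, so M_B = 771.2/6.367 = 121.1 kN·m (hogging).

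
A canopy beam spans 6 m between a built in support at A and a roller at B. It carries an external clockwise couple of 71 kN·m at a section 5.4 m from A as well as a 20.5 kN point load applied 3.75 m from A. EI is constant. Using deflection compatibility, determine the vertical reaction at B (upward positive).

Take the reaction at B as the redundant and release it; the primary structure is a cantilever fixed at A.
Deflection at B on the released cantilever, summing each load's contribution:
  clockwise couple 71 at a = 5.4: M₀a(2L − a)/(2EI) = 1265/EI
  point load 20.5 at a = 3.75: Pa²(3L − a)/(6EI) = 684.7/EI
  δ_0 = 1950/EI
Tip deflection under a unit load at B: L³/(3EI) = 72/EI.
Compatibility at B: δ_0 − R_B·δ_{BB} = 0, so R_B = 1950/72 = 27.08 kN.

R_B = 27.08 kN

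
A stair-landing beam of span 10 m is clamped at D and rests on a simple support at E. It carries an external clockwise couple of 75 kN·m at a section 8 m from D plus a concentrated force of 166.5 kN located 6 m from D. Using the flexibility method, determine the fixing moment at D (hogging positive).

Release the roller at E. Primary structure: cantilever fixed at D.
Deflection at E on the released cantilever, summing each load's contribution:
  clockwise couple 75 at a = 8: M₀a(2L − a)/(2EI) = 3600/EI
  point load 166.5 at a = 6: Pa²(3L − a)/(6EI) = 23976/EI
  δ_0 = 27576/EI
Tip deflection under a unit load at E: L³/(3EI) = 333.3/EI.
The prop prevents deflection at E: R_E = δ_0/δ_{EE} = 27576/333.3 = 82.73 kN.
Moment equilibrium about D: M_D = Σ(load moments about D) − R_E·L = 1074 − 82.73×10 = 246.7 kN·m.

M_D = 246.7 kN·m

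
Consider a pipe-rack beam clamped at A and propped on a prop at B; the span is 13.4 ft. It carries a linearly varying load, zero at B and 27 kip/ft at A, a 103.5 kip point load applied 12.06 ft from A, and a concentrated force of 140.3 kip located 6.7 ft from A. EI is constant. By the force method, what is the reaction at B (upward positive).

Take the reaction at B as the redundant and release it; the primary structure is a cantilever fixed at A.
Downward deflection at the released point B due to the loads:
  triangular load, peak 27 at the fixed end: w₀L⁴/(30EI) = 29018/EI
  point load 103.5 at a = 12.06: Pa²(3L − a)/(6EI) = 70601/EI
  point load 140.3 at a = 6.7: Pa²(3L − a)/(6EI) = 35164/EI
  δ_0 = 134782/EI
Tip deflection under a unit load at B: L³/(3EI) = 802/EI.
The prop prevents deflection at B: R_B = δ_0/δ_{BB} = 134782/802 = 168.1 kip.

R_B = 168.1 kip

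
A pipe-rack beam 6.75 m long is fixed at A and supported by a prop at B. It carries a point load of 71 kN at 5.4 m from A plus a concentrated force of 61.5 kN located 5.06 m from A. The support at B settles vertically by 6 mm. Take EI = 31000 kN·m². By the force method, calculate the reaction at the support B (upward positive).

R_B = 87.06 kN

Take the reaction at B as the redundant and release it; the primary structure is a cantilever fixed at A.
Primary-structure tip deflection at B by superposition:
  point load 71 at a = 5.4: Pa²(3L − a)/(6EI) = 5124/EI
  point load 61.5 at a = 5.06: Pa²(3L − a)/(6EI) = 3986/EI
  δ_0 = 9111/EI
Tip deflection under a unit load at B: L³/(3EI) = 102.5/EI.
With EI = 31000 kN·m²: δ_0 = 0.29389 m and δ_{BB} = 0.003307 m/kN.
Compatibility — the beam at B must follow the support down by 0.006 m: δ_0 − R_B·δ_{BB} = 0.006, so R_B = (0.29389 − 0.006)/0.003307 = 87.06 kN.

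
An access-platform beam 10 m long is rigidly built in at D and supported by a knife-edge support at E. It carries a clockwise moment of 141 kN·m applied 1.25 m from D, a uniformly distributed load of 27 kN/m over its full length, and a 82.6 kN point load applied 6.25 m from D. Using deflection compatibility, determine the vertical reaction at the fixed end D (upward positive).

Take the reaction at E as the redundant and release it; the primary structure is a cantilever fixed at D.
Deflection at E on the released cantilever, summing each load's contribution:
  clockwise couple 141 at a = 1.25: M₀a(2L − a)/(2EI) = 1652/EI
  UDL 27: wL⁴/(8EI) = 33750/EI
  point load 82.6 at a = 6.25: Pa²(3L − a)/(6EI) = 12772/EI
  δ_0 = 48174/EI
Flexibility coefficient — unit upward force at E: δ_{EE} = L³/(3EI) = 333.3/EI.
The prop prevents deflection at E: R_E = δ_0/δ_{EE} = 48174/333.3 = 144.5 kN.
Vertical equilibrium: R_D = ΣP − R_E = 352.6 − 144.5 = 208.1 kN.

R_D = 208.1 kN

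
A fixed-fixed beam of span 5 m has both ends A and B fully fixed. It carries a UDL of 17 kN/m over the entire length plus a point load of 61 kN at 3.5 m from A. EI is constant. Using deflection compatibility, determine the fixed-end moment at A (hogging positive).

Take the two fixed-end moments M_A, M_B as redundants; the released structure is the simple span AB.
End rotations of the released simple span under the applied load (×1/EI):
  at A: UDL 17: wL³/(24EI) = 88.54/EI
  at B: UDL 17: wL³/(24EI) = 88.54/EI
  at A: point load 61 at a = 3.5: Pab(L + b)/(6LEI) = 69.39/EI
  at B: point load 61 at a = 3.5: Pab(L + a)/(6LEI) = 90.74/EI
  θ_A0 = 157.9/EI,  θ_B0 = 179.3/EI
Flexibility coefficients: a unit moment at one end gives L/(3EI) there and L/(6EI) at the far end, so f₁₁ = f₂₂ = 1.667/EI and f₁₂ = f₂₁ = 0.8333/EI.
Compatibility — zero rotation at each built-in end:
  1.667 M_A + 0.8333 M_B = 157.9
  0.8333 M_A + 1.667 M_B = 179.3
Solving the pair gives M_A = 54.63 kN·m and M_B = 80.25 kN·m (hogging).

M_A = 54.63 kN·m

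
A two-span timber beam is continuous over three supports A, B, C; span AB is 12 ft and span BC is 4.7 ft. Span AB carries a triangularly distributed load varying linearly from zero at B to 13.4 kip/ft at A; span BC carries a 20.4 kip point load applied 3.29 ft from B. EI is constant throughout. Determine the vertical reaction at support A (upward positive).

Insert a hinge at B; M_B is the redundant, and each span becomes simply supported.
End slopes at the hinge B, treating each span as simply supported:
  span AB: triangular load, peak 13.4: 7w₀L³/(360EI) = 450.2/EI
  span BC: point load 20.4 at a = 3.29: Pab(L + b)/(6LEI) = 20.5/EI
  relative rotation θ_0 = (450.2 + 20.5)/EI = 470.7/EI
A unit hogging moment at B produces rotation L₁/(3EI) + L₂/(3EI) = 5.567/EI.
Compatibility: M_B·(L₁+L₂)/(3EI) = θ_0, giving M_B = 84.56 kip·ft (hogging).
Span AB, ΣM about A with M_B applied at B: R_B^{AB}·12 = 321.6 + 84.56, so R_B^{AB} = 33.85 kip and R_A = 80.4 − 33.85 = 46.55 kip.

R_A = 46.55 kip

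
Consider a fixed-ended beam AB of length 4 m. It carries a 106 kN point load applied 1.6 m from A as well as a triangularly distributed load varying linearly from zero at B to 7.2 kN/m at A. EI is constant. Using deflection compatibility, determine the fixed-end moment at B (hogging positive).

Take the two fixed-end moments M_A, M_B as redundants; the released structure is the simple span AB.
End rotations of the released simple span under the applied load (×1/EI):
  at A: point load 106 at a = 1.6: Pab(L + b)/(6LEI) = 108.5/EI
  at B: point load 106 at a = 1.6: Pab(L + a)/(6LEI) = 94.98/EI
  at A: triangular load, peak 7.2: w₀L³/(45EI) = 10.24/EI
  at B: triangular load, peak 7.2: 7w₀L³/(360EI) = 8.96/EI
  θ_A0 = 118.8/EI,  θ_B0 = 103.9/EI
Flexibility coefficients: a unit moment at one end gives L/(3EI) there and L/(6EI) at the far end, so f₁₁ = f₂₂ = 1.333/EI and f₁₂ = f₂₁ = 0.6667/EI.
Compatibility — zero rotation at each built-in end:
  1.333 M_A + 0.6667 M_B = 118.8
  0.6667 M_A + 1.333 M_B = 103.9
Solving the pair gives M_A = 66.82 kN·m and M_B = 44.54 kN·m (hogging).

M_B = 44.54 kN·m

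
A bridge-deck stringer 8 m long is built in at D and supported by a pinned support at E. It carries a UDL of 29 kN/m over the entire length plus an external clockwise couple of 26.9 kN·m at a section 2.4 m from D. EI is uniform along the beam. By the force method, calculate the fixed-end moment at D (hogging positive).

Release the roller at E. Primary structure: cantilever fixed at D.
Primary-structure tip deflection at E by superposition:
  UDL 29: wL⁴/(8EI) = 14848/EI
  clockwise couple 26.9 at a = 2.4: M₀a(2L − a)/(2EI) = 439/EI
  δ_0 = 15287/EI
Flexibility coefficient — unit upward force at E: δ_{EE} = L³/(3EI) = 170.7/EI.
The prop prevents deflection at E: R_E = δ_0/δ_{EE} = 15287/170.7 = 89.57 kN.
Moment equilibrium about D: M_D = Σ(load moments about D) − R_E·L = 954.9 − 89.57×8 = 238.3 kN·m.

M_D = 238.3 kN·m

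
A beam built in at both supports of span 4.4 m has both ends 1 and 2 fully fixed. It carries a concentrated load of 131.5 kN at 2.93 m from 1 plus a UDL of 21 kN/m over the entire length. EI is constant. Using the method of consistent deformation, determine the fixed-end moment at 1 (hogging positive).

M_1 = 76.89 kN·m

Take the two fixed-end moments M_1, M_2 as redundants; the released structure is the simple span 12.
End rotations of the released simple span under the applied load (×1/EI):
  at 1: point load 131.5 at a = 2.93: Pab(L + b)/(6LEI) = 125.9/EI
  at 2: point load 131.5 at a = 2.93: Pab(L + a)/(6LEI) = 157.3/EI
  at 1: UDL 21: wL³/(24EI) = 74.54/EI
  at 2: UDL 21: wL³/(24EI) = 74.54/EI
  θ_10 = 200.5/EI,  θ_20 = 231.8/EI
Flexibility coefficients: a unit moment at one end gives L/(3EI) there and L/(6EI) at the far end, so f₁₁ = f₂₂ = 1.467/EI and f₁₂ = f₂₁ = 0.7333/EI.
Compatibility — zero rotation at each built-in end:
  1.467 M_1 + 0.7333 M_2 = 200.5
  0.7333 M_1 + 1.467 M_2 = 231.8
Solving the pair gives M_1 = 76.89 kN·m and M_2 = 119.6 kN·m (hogging).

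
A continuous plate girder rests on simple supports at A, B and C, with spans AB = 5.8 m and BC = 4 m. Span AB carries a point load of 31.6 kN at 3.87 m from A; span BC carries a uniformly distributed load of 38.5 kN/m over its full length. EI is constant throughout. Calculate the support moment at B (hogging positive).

Release continuity at B by inserting a hinge; the redundant is the internal moment M_B. The primary structure is two simply-supported spans AB and BC.
End slopes at the hinge B, treating each span as simply supported:
  span AB: point load 31.6 at a = 3.87: Pab(L + a)/(6LEI) = 65.58/EI
  span BC: UDL 38.5: wL³/(24EI) = 102.7/EI
  relative rotation θ_0 = (65.58 + 102.7)/EI = 168.3/EI
A unit hogging moment at B produces rotation L₁/(3EI) + L₂/(3EI) = 3.267/EI.
Compatibility: M_B·(L₁+L₂)/(3EI) = θ_0, giving M_B = 51.51 kN·m (hogging).

M_B = 51.51 kN·m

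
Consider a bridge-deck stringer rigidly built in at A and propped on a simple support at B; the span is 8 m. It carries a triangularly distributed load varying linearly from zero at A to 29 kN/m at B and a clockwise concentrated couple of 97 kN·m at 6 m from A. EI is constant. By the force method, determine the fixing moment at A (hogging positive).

M_A = 68.86 kN·m

Release the roller at B. Primary structure: cantilever fixed at A.
Free-end deflection of the primary structure under the applied loading (downward +):
  triangular load, peak 29 at the free end: 11w₀L⁴/(120EI) = 10889/EI
  clockwise couple 97 at a = 6: M₀a(2L − a)/(2EI) = 2910/EI
  δ_0 = 13799/EI
Tip deflection under a unit load at B: L³/(3EI) = 170.7/EI.
Compatibility at B: δ_0 − R_B·δ_{BB} = 0, so R_B = 13799/170.7 = 80.85 kN.
Moment equilibrium about A: M_A = Σ(load moments about A) − R_B·L = 715.7 − 80.85×8 = 68.86 kN·m.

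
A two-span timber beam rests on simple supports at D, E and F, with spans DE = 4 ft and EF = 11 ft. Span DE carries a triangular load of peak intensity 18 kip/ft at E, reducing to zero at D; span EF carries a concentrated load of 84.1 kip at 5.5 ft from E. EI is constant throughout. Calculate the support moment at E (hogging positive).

M_E = 132.3 kip·ft

Insert a hinge at E; M_E is the redundant, and each span becomes simply supported.
End slopes at the hinge E, treating each span as simply supported:
  span DE: triangular load, peak 18: w₀L³/(45EI) = 25.6/EI
  span EF: point load 84.1 at a = 5.5: Pab(L + b)/(6LEI) = 636/EI
  relative rotation θ_0 = (25.6 + 636)/EI = 661.6/EI
A unit hogging moment at E produces rotation L₁/(3EI) + L₂/(3EI) = 5/EI.
Slope continuity at E: θ_0 = M_E·5/EI, so M_E = 661.6/5 = 132.3 kip·ft (hogging).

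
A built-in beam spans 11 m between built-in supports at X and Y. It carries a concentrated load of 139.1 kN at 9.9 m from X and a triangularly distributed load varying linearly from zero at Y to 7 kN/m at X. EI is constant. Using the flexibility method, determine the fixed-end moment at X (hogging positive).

M_X = 56.12 kN·m

Take the two fixed-end moments M_X, M_Y as redundants; the released structure is the simple span XY.
On the primary (simply-supported) span, the end slopes from the loading are:
  at X: point load 139.1 at a = 9.9: Pab(L + b)/(6LEI) = 277.7/EI
  at Y: point load 139.1 at a = 9.9: Pab(L + a)/(6LEI) = 479.7/EI
  at X: triangular load, peak 7: w₀L³/(45EI) = 207/EI
  at Y: triangular load, peak 7: 7w₀L³/(360EI) = 181.2/EI
  θ_X0 = 484.8/EI,  θ_Y0 = 660.9/EI
Flexibility coefficients: a unit moment at one end gives L/(3EI) there and L/(6EI) at the far end, so f₁₁ = f₂₂ = 3.667/EI and f₁₂ = f₂₁ = 1.833/EI.
Compatibility — zero rotation at each built-in end:
  3.667 M_X + 1.833 M_Y = 484.8
  1.833 M_X + 3.667 M_Y = 660.9
Solving the pair gives M_X = 56.12 kN·m and M_Y = 152.2 kN·m (hogging).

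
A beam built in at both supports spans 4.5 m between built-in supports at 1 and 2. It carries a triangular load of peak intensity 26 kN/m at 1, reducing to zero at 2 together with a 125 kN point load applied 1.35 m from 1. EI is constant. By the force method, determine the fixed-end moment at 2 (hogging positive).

Take the two fixed-end moments M_1, M_2 as redundants; the released structure is the simple span 12.
Simple-span end rotations at 1 and 2 under the given loads:
  at 1: triangular load, peak 26: w₀L³/(45EI) = 52.65/EI
  at 2: triangular load, peak 26: 7w₀L³/(360EI) = 46.07/EI
  at 1: point load 125 at a = 1.35: Pab(L + b)/(6LEI) = 150.6/EI
  at 2: point load 125 at a = 1.35: Pab(L + a)/(6LEI) = 115.2/EI
  θ_10 = 203.3/EI,  θ_20 = 161.2/EI
Flexibility coefficients: a unit moment at one end gives L/(3EI) there and L/(6EI) at the far end, so f₁₁ = f₂₂ = 1.5/EI and f₁₂ = f₂₁ = 0.75/EI.
Compatibility — zero rotation at each built-in end:
  1.5 M_1 + 0.75 M_2 = 203.3
  0.75 M_1 + 1.5 M_2 = 161.2
Solving the pair gives M_1 = 109 kN·m and M_2 = 52.99 kN·m (hogging).

M_2 = 52.99 kN·m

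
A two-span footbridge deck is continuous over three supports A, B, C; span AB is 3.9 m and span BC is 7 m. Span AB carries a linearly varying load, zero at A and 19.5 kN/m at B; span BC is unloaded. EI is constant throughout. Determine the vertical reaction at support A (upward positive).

Release continuity at B by inserting a hinge; the redundant is the internal moment M_B. The primary structure is two simply-supported spans AB and BC.
End slopes at the hinge B, treating each span as simply supported:
  span AB: triangular load, peak 19.5: w₀L³/(45EI) = 25.7/EI
  relative rotation θ_0 = (25.7 + 0)/EI = 25.7/EI
A unit hogging moment at B produces rotation L₁/(3EI) + L₂/(3EI) = 3.633/EI.
Compatibility: M_B·(L₁+L₂)/(3EI) = θ_0, giving M_B = 7.075 kN·m (hogging).
Span AB, ΣM about A with M_B applied at B: R_B^{AB}·3.9 = 98.86 + 7.075, so R_B^{AB} = 27.16 kN and R_A = 38.02 − 27.16 = 10.86 kN.

R_A = 10.86 kN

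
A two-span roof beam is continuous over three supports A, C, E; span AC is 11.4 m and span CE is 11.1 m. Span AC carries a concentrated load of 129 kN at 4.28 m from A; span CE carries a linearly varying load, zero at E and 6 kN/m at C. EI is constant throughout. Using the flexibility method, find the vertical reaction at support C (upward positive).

Release continuity at C by inserting a hinge; the redundant is the internal moment M_C. The primary structure is two simply-supported spans AC and CE.
Rotations at C on the released spans (each span's end-slope, ×1/EI):
  span AC: point load 129 at a = 4.28: Pab(L + a)/(6LEI) = 901.2/EI
  span CE: triangular load, peak 6: w₀L³/(45EI) = 182.4/EI
  relative rotation θ_0 = (901.2 + 182.4)/EI = 1084/EI
A unit hogging moment at C produces rotation L₁/(3EI) + L₂/(3EI) = 7.5/EI.
Compatibility: M_C·(L₁+L₂)/(3EI) = θ_0, giving M_C = 144.5 kN·m (hogging).
Span AC, ΣM about A with M_C applied at C: R_C^{AC}·11.4 = 552.1 + 144.5, so R_C^{AC} = 61.1 kN and R_A = 129 − 61.1 = 67.9 kN.
Span CE, ΣM about E: R_C^{CE}·11.1 = 246.4 + 144.5, so R_C^{CE} = 35.22 kN and R_E = 33.3 − 35.22 = -1.915 kN.
R_C = 61.1 + 35.22 = 96.32 kN.

R_C = 96.32 kN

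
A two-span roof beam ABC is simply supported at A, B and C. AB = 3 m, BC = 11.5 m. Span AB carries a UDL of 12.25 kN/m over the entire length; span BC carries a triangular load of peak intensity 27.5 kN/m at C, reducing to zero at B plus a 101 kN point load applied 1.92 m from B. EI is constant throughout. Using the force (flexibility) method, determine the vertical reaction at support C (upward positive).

Insert a hinge at B; M_B is the redundant, and each span becomes simply supported.
Discontinuity in slope at B on the released structure — sum the simple-span end rotations:
  span AB: UDL 12.25: wL³/(24EI) = 13.78/EI
  span BC: triangular load, peak 27.5: 7w₀L³/(360EI) = 813.2/EI
  span BC: point load 101 at a = 1.92: Pab(L + b)/(6LEI) = 567.6/EI
  relative rotation θ_0 = (13.78 + 1381)/EI = 1395/EI
A unit hogging moment at B produces rotation L₁/(3EI) + L₂/(3EI) = 4.833/EI.
Slope continuity at B: θ_0 = M_B·4.833/EI, so M_B = 1395/4.833 = 288.5 kN·m (hogging).
Span BC, ΣM about C: R_B^{BC}·11.5 = 1574 + 288.5, so R_B^{BC} = 161.9 kN and R_C = 259.1 − 161.9 = 97.19 kN.

R_C = 97.19 kN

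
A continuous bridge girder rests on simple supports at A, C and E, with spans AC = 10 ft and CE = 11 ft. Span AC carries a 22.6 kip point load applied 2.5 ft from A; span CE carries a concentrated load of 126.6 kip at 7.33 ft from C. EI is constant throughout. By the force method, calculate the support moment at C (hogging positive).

Take M_C as the redundant. Released structure: two simple spans AC and CE with a hinge at C.
Rotations at C on the released spans (each span's end-slope, ×1/EI):
  span AC: point load 22.6 at a = 2.5: Pab(L + a)/(6LEI) = 88.28/EI
  span CE: point load 126.6 at a = 7.33: Pab(L + b)/(6LEI) = 757/EI
  relative rotation θ_0 = (88.28 + 757)/EI = 845.3/EI
A unit hogging moment at C produces rotation L₁/(3EI) + L₂/(3EI) = 7/EI.
Slope continuity at C: θ_0 = M_C·7/EI, so M_C = 845.3/7 = 120.8 kip·ft (hogging).

M_C = 120.8 kip·ft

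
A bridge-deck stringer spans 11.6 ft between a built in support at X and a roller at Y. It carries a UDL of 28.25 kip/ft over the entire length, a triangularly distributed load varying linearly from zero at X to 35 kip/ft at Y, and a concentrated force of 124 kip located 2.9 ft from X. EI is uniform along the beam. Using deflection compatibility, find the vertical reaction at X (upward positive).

R_X = 409.5 kip

Remove the prop at Y; the released (primary) structure is a cantilever built in at X.
Free-end deflection of the primary structure under the applied loading (downward +):
  UDL 28.25: wL⁴/(8EI) = 63938/EI
  triangular load, peak 35 at the free end: 11w₀L⁴/(120EI) = 58091/EI
  point load 124 at a = 2.9: Pa²(3L − a)/(6EI) = 5544/EI
  δ_0 = 127574/EI
Tip deflection under a unit load at Y: L³/(3EI) = 520.3/EI.
Compatibility at Y: δ_0 − R_Y·δ_{YY} = 0, so R_Y = 127574/520.3 = 245.2 kip.
Vertical equilibrium: R_X = ΣP − R_Y = 654.7 − 245.2 = 409.5 kip.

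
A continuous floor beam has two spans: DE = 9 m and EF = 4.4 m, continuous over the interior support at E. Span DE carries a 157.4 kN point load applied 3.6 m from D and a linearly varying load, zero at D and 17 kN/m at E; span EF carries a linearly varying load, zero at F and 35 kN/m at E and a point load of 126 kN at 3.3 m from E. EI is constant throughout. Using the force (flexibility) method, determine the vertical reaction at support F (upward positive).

R_F = 61.61 kN

Release continuity at E by inserting a hinge; the redundant is the internal moment M_E. The primary structure is two simply-supported spans DE and EF.
Rotations at E on the released spans (each span's end-slope, ×1/EI):
  span DE: point load 157.4 at a = 3.6: Pab(L + a)/(6LEI) = 714/EI
  span DE: triangular load, peak 17: w₀L³/(45EI) = 275.4/EI
  span EF: triangular load, peak 35: w₀L³/(45EI) = 66.25/EI
  span EF: point load 126 at a = 3.3: Pab(L + b)/(6LEI) = 95.29/EI
  relative rotation θ_0 = (989.4 + 161.5)/EI = 1151/EI
A unit hogging moment at E produces rotation L₁/(3EI) + L₂/(3EI) = 4.467/EI.
Compatibility: M_E·(L₁+L₂)/(3EI) = θ_0, giving M_E = 257.7 kN·m (hogging).
Span EF, ΣM about F: R_E^{EF}·4.4 = 364.5 + 257.7, so R_E^{EF} = 141.4 kN and R_F = 203 − 141.4 = 61.61 kN.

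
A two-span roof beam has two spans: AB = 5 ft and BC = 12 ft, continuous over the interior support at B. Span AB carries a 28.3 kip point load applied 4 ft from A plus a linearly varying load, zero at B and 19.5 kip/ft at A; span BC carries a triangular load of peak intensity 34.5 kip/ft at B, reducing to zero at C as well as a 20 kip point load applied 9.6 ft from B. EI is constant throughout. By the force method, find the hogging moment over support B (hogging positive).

M_B = 264.4 kip·ft

Release continuity at B by inserting a hinge; the redundant is the internal moment M_B. The primary structure is two simply-supported spans AB and BC.
Discontinuity in slope at B on the released structure — sum the simple-span end rotations:
  span AB: point load 28.3 at a = 4: Pab(L + a)/(6LEI) = 33.96/EI
  span AB: triangular load, peak 19.5: 7w₀L³/(360EI) = 47.4/EI
  span BC: triangular load, peak 34.5: w₀L³/(45EI) = 1325/EI
  span BC: point load 20 at a = 9.6: Pab(L + b)/(6LEI) = 92.16/EI
  relative rotation θ_0 = (81.36 + 1417)/EI = 1498/EI
A unit hogging moment at B produces rotation L₁/(3EI) + L₂/(3EI) = 5.667/EI.
Compatibility: M_B·(L₁+L₂)/(3EI) = θ_0, giving M_B = 264.4 kip·ft (hogging).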